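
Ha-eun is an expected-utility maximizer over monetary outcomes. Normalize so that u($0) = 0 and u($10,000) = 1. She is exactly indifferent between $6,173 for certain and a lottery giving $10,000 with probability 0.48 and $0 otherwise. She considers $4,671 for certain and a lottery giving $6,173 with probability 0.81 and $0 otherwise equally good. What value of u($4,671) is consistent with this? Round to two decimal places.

The first gamble pins u($6,173): it must equal 0.48·1 + 0.52·0 = 0.48.
Then u($4,671) = 0.81·u($6,173) + 0.19·u($0) = 0.81·0.48 + 0.19·0.00 = 0.3888.

0.39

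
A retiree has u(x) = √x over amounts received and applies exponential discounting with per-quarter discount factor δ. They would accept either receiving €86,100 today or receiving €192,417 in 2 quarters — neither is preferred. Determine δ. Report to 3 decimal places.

Indifference means u(86100) = δ^2 · u(192417), so δ^2 = u(86100)/u(192417).
Since u(x) = √x, δ^2 = √(86100/192417) = 0.66893.
Hence δ = (0.66893)^(1/2) = 0.81788.

δ ≈ 0.818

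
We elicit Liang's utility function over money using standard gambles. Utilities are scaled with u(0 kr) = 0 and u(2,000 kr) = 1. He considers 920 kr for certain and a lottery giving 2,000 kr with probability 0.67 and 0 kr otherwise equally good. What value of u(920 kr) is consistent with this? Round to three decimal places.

By the standard-gamble method, u(920 kr) is just the indifference probability on the best outcome: 0.67.

0.670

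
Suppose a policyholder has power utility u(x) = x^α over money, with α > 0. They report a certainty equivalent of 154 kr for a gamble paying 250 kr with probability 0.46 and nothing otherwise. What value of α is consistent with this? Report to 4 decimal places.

EU(lottery) = 0.46·250^α + 0.54·0 = 0.46·250^α.
Indifference: 154^α = 0.46·250^α, so (154/250)^α = 0.46.
α = ln(0.46) / ln(154/250) = -0.7765288/-0.4845083 ≈ 1.6027.

α ≈ 1.6027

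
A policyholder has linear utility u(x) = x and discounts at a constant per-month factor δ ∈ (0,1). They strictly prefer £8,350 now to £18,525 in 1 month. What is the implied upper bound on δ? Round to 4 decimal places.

Comparing present values: 8350 > δ·18525.
Dividing through by 18525 gives δ < 0.45074.

δ < 0.4507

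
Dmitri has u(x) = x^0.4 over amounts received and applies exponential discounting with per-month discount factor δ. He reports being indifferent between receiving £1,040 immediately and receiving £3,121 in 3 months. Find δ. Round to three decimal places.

The payoff in 3 months is discounted by δ^3, so u(1040) = δ^3·u(3121) and δ^3 = u(1040)/u(3121).
With u(x) = x^0.4: δ^3 = 1040^0.4/3121^0.4 = (1040/3121)^0.4 = 0.64431.
Taking the cube root: δ = 0.64431^(1/3) ≈ 0.864.

δ ≈ 0.864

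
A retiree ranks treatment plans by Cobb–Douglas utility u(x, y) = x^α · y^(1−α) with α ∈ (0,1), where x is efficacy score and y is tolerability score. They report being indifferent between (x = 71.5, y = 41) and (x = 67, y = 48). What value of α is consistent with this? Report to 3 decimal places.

Indifference: 71.5^α · 41^(1−α) = 67^α · 48^(1−α).
Taking logs: α·ln 71.5 + (1−α)·ln 41 = α·ln 67 + (1−α)·ln 48, i.e. α·0.065005 = (1−α)·0.157629.
So α/(1−α) = (0.157629)/(0.065005) = 2.424875, and α = 2.424875/3.424875 ≈ 0.708.

α ≈ 0.708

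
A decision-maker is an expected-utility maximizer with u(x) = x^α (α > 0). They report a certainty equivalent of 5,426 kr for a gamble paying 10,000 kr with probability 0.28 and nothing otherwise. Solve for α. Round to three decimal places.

Since u(0) = 0, the lottery's EU is 0.28·10000^α.
Equating: 5426^α = 0.28·10000^α, i.e. 0.5426^α = 0.28.
Take logs: α = ln 0.28 / ln(5426/10000) ≈ 2.08211.

α ≈ 2.082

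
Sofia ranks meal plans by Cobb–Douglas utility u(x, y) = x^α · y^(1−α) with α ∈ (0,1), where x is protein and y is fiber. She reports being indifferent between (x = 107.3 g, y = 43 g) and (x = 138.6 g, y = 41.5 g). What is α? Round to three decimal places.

α ≈ 0.122

The Cobb–Douglas utilities coincide, so 107.3^α·43^(1−α) = 138.6^α·41.5^(1−α).
Taking logs: α·ln 107.3 + (1−α)·ln 43 = α·ln 138.6 + (1−α)·ln 41.5, i.e. α·-0.255963 = (1−α)·-0.035507.
So α/(1−α) = (-0.035507)/(-0.255963) = 0.138719, and α = 0.138719/1.138719 ≈ 0.122.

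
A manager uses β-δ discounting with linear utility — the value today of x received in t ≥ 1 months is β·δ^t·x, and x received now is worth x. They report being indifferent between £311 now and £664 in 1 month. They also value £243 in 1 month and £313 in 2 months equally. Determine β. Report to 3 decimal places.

β ≈ 0.603

From the later pair, β·δ^1·243 = β·δ^2·313; dividing through, δ = 243/313 = 0.77636.
Substituting δ into 311 = β·δ·664: β = 311/(515.502) ≈ 0.603.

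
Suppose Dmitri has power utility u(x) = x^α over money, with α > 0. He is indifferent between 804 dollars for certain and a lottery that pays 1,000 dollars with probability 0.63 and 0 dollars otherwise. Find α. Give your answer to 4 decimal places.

The lottery's expected utility is 0.63·u(1000) + 0.37·u(0) = 0.63·1000^α (since u(0) = 0 for α > 0).
Setting u(804) equal to that: 804^α = 0.63·1000^α ⇒ (804/1000)^α = 0.63.
α = ln(0.63) / ln(804/1000) = -0.4620355/-0.2181560 ≈ 2.1179.

α ≈ 2.1179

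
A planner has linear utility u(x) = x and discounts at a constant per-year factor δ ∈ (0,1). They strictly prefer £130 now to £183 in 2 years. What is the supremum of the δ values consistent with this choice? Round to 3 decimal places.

δ < 0.843

The preference means 130 > δ^2·183.
Hence δ^2 < 130/183 = 0.71038, and x ↦ x^(1/2) is increasing on (0,∞).
δ < 0.71038^(1/2) = 0.843.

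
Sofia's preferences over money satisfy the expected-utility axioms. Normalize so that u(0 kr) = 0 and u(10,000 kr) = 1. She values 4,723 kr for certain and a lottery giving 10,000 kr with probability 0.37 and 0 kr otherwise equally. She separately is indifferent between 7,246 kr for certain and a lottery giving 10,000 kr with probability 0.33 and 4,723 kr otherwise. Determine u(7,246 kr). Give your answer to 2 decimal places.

From the first indifference, u(4,723 kr) = 0.37·u(10,000 kr) + 0.63·u(0 kr) = 0.37·1 + 0.63·0 = 0.37.
Chaining: u(7,246 kr) = 0.33·1.00 + 0.67·0.37 = 0.5779.

0.58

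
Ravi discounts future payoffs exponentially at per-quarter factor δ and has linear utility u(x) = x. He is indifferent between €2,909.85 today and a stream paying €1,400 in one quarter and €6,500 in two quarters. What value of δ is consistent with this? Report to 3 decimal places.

Present value of the stream is 1400·δ + 6500·δ². Indifference gives 1400δ + 6500δ² = 2909.85.
So 6500δ² + 1400δ − 2909.85 = 0.
δ = (−1400 + √(1400² + 4·6500·2909.85)) / (2·6500) = (−1400 + √77616100.00) / 13000 ≈ 0.570.

δ ≈ 0.570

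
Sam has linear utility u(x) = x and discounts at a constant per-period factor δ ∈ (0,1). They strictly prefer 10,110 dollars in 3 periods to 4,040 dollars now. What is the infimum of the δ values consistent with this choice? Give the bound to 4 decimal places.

δ > 0.7366

The preference means 4040 < δ^3·10110.
So δ^3 > 4040/10110 = 0.39960; taking the cube root of both positive sides preserves the inequality.
δ > 0.39960^(1/3) = 0.7366.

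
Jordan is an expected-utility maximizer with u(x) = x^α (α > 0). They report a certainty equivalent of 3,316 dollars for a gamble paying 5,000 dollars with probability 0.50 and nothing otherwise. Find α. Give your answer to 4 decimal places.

α ≈ 1.6878

Since u(0) = 0, the lottery's EU is 0.50·5000^α.
Equating: 3316^α = 0.50·5000^α, i.e. 0.6632^α = 0.50.
Taking logs: α·ln(3316/5000) = ln(0.50), so α = -0.6931472 / -0.4106787 ≈ 1.6878.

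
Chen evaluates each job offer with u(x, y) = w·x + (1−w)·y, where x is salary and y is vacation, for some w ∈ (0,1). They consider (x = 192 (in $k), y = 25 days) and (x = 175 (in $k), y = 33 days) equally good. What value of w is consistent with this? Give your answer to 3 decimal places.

w = 0.320

Equating utilities: w·192 + (1−w)·25 = w·175 + (1−w)·33.
w·(192−175) = (1−w)·(33−25), i.e. w·17 = (1−w)·8.
The marginal rate of substitution is 8/17, so w = 8/(17+8) = 0.320.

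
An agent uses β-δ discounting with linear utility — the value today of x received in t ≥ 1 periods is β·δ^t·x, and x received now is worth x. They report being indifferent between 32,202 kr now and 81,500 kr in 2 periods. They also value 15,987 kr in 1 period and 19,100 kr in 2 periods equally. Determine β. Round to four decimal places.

β ≈ 0.5640

From the later pair, β·δ^1·15987 = β·δ^2·19100; dividing through, δ = 15987/19100 = 0.83702.
The first indifference: 32202 = β·δ^2·81500, so β = 32202/(δ^2·81500) = 32202/(0.70060·81500) ≈ 0.5640.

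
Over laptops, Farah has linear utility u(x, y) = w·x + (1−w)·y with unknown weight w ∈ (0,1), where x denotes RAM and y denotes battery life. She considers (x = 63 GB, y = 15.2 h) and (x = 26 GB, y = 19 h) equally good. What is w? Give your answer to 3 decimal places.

w = 0.093

Indifference: w·63 + (1−w)·15.2 = w·26 + (1−w)·19.
Collecting terms: w·37 = (1−w)·3.8.
Hence w = 3.8/(37+3.8) = 3.8/40.8 = 0.093.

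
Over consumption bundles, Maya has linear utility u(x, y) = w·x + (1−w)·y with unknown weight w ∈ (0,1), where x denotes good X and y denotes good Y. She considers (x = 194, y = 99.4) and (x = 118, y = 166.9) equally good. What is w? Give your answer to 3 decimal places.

w = 0.470

Equating utilities: w·194 + (1−w)·99.4 = w·118 + (1−w)·166.9.
w·(194−118) = (1−w)·(166.9−99.4), i.e. w·76 = (1−w)·67.5.
The marginal rate of substitution is 67.5/76, so w = 67.5/(76+67.5) = 0.470.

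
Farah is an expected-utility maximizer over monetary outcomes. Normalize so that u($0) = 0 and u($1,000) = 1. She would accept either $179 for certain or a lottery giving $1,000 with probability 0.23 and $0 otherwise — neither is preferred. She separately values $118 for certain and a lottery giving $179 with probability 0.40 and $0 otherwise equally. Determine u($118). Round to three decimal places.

From the first indifference, u($179) = 0.23·u($1,000) + 0.77·u($0) = 0.23·1 + 0.77·0 = 0.23.
Then u($118) = 0.40·u($179) + 0.60·u($0) = 0.40·0.23 + 0.60·0.00 = 0.0920.

0.092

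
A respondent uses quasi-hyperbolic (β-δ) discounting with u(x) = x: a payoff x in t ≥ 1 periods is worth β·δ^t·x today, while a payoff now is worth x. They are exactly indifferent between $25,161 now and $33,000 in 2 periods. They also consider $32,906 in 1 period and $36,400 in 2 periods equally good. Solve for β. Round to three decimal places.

The second indifference involves only future payoffs, so β cancels: β·δ^1·32906 = β·δ^2·36400, giving δ = 32906/36400 = 0.90401.
Now use the now-vs-future pair: 25161 = β·δ^2·33000 gives β = 25161/(0.81724·33000) ≈ 0.933.

β ≈ 0.933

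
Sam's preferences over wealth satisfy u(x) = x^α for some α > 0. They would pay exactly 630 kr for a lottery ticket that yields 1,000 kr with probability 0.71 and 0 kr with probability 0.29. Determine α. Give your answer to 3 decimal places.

α ≈ 0.741

EU(lottery) = 0.71·1000^α + 0.29·0 = 0.71·1000^α.
Setting u(630) equal to that: 630^α = 0.71·1000^α ⇒ (630/1000)^α = 0.71.
Taking logs: α·ln(630/1000) = ln(0.71), so α = -0.342490 / -0.462035 ≈ 0.741.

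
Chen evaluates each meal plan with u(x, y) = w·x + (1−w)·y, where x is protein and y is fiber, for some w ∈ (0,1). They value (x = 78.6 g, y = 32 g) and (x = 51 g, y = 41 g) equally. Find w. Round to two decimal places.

Indifference: w·78.6 + (1−w)·32 = w·51 + (1−w)·41.
Rearranging, 27.6·w − 9·(1−w) = 0.
The marginal rate of substitution is 9/27.6, so w = 9/(27.6+9) = 0.25.

w = 0.25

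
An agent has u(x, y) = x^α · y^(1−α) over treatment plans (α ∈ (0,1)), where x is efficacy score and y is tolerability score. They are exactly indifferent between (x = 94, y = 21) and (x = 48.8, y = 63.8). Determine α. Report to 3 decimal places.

Set the two utilities equal: 94^α·21^(1−α) = 48.8^α·63.8^(1−α).
Rearrange to (94/48.8)^α = (63.8/21)^(1−α) and take logs: α·0.655564 = (1−α)·1.111231.
With A = 0.655564 and B = 1.111231: α·A = (1−α)·B, so α = B/(A+B) = 1.111231/1.766795 ≈ 0.629.

α ≈ 0.629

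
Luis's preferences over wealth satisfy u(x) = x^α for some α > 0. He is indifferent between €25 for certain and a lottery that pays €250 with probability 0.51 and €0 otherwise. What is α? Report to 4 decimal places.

α ≈ 0.2924

Since u(0) = 0, the lottery's EU is 0.51·250^α.
Setting u(25) equal to that: 25^α = 0.51·250^α ⇒ (25/250)^α = 0.51.
Taking logs: α·ln(25/250) = ln(0.51), so α = -0.6733446 / -2.3025851 ≈ 0.2924.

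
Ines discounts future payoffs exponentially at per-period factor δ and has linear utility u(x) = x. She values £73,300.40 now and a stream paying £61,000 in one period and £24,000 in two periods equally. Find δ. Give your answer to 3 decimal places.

δ ≈ 0.890

Present value of the stream is 61000·δ + 24000·δ². Indifference gives 61000δ + 24000δ² = 73300.40.
Rearranged: 24000δ² + 61000δ − 73300.40 = 0.
By the quadratic formula (taking the positive root), δ = (−61000 + √10757838400.00) / 48000 ≈ 0.890.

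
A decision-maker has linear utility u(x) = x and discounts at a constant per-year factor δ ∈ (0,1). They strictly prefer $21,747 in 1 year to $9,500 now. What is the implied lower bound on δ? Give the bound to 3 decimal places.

Comparing present values: 9500 < δ·21747.
So δ > 9500/21747 = 0.43684.

δ > 0.437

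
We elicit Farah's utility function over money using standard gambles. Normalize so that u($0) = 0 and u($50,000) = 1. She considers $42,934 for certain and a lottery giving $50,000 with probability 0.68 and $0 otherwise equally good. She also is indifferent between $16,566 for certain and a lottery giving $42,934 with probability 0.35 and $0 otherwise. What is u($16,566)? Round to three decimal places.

0.238

First, u($42,934) = 0.68·u($50,000) + 0.32·u($0) = 0.68.
Then u($16,566) = 0.35·u($42,934) + 0.65·u($0) = 0.35·0.68 + 0.65·0.00 = 0.2380.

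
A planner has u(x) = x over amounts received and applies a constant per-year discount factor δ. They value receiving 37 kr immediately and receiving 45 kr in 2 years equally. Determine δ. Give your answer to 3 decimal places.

δ ≈ 0.907

The payoff in 2 years is discounted by δ^2, so u(37) = δ^2·u(45) and δ^2 = u(37)/u(45).
With u(x) = x: δ^2 = 37/45 = 0.82222.
So δ = 0.82222^(1/2) ≈ 0.907.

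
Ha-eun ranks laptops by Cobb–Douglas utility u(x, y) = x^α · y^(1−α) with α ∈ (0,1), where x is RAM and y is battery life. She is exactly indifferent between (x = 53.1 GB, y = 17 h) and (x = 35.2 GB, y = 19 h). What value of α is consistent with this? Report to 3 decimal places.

α ≈ 0.213

Set the two utilities equal: 53.1^α·17^(1−α) = 35.2^α·19^(1−α).
Taking logs: α·ln 53.1 + (1−α)·ln 17 = α·ln 35.2 + (1−α)·ln 19, i.e. α·0.411131 = (1−α)·0.111226.
So α/(1−α) = (0.111226)/(0.411131) = 0.270537, and α = 0.270537/1.270537 ≈ 0.213.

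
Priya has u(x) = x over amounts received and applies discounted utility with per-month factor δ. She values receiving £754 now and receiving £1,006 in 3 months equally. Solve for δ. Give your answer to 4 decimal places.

δ ≈ 0.9084

The payoff in 3 months is discounted by δ^3, so u(754) = δ^3·u(1006) and δ^3 = u(754)/u(1006).
With u(x) = x: δ^3 = 754/1006 = 0.74950.
So δ = 0.74950^(1/3) ≈ 0.9084.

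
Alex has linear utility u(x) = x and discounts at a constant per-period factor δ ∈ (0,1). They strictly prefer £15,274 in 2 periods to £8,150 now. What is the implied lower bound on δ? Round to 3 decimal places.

δ > 0.730

Comparing present values: 8150 < δ^2·15274.
So δ^2 > 8150/15274 = 0.53359; taking the square root of both positive sides preserves the inequality.
δ > (8150/15274)^(1/2) ≈ 0.730.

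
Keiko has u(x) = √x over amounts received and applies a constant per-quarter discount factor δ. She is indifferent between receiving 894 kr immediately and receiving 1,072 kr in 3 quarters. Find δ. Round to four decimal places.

δ ≈ 0.9702

The payoff in 3 quarters is discounted by δ^3, so u(894) = δ^3·u(1072) and δ^3 = u(894)/u(1072).
Since u(x) = √x, δ^3 = √(894/1072) = 0.91321.
Taking the cube root: δ = 0.91321^(1/3) ≈ 0.9702.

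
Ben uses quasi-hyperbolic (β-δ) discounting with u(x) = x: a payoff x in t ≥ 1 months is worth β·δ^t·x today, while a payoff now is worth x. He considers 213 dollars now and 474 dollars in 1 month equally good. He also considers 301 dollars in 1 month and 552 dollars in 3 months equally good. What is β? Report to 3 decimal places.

The second indifference involves only future payoffs, so β cancels: β·δ^1·301 = β·δ^3·552, giving δ^2 = 301/552 = 0.54529, so δ = 0.73844.
Substituting δ into 213 = β·δ·474: β = 213/(350.019) ≈ 0.609.

β ≈ 0.609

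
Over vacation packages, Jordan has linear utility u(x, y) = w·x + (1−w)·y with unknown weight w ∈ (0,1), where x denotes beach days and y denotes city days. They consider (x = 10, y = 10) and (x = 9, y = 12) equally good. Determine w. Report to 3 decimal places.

w = 0.667

u(10,10) = u(9,12) means w·10 + (1−w)·10 = w·9 + (1−w)·12.
Rearranging, 1·w − 2·(1−w) = 0.
Hence w = 2/(1+2) = 2/3 = 0.667.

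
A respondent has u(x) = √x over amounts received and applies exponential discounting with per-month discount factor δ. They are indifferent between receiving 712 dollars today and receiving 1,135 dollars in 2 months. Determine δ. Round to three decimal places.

δ ≈ 0.890

Indifference means u(712) = δ^2 · u(1135), so δ^2 = u(712)/u(1135).
Since u(x) = √x, δ^2 = √(712/1135) = 0.79203.
Hence δ = (0.79203)^(1/2) = 0.88996.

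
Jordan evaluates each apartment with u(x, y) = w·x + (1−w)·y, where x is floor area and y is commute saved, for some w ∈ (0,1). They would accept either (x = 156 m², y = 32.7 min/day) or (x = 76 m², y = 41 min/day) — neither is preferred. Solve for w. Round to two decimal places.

w = 0.09

Equating utilities: w·156 + (1−w)·32.7 = w·76 + (1−w)·41.
Collecting terms: w·80 = (1−w)·8.3.
Hence w = 8.3/(80+8.3) = 8.3/88.3 = 0.09.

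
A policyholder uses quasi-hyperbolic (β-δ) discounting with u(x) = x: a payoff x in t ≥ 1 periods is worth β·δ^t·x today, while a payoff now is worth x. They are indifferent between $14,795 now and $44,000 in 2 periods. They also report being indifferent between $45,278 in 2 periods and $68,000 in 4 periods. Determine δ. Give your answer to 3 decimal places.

δ ≈ 0.816

The second indifference involves only future payoffs, so β cancels: β·δ^2·45278 = β·δ^4·68000, giving δ^2 = 45278/68000 = 0.66585, so δ = 0.81600.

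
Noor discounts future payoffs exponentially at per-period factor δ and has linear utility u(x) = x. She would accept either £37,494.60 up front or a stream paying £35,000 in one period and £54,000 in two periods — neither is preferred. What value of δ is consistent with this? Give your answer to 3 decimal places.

δ ≈ 0.570

Equating present values: 37494.60 = 35000δ + 54000δ².
So 54000δ² + 35000δ − 37494.60 = 0.
By the quadratic formula (taking the positive root), δ = (−35000 + √9323833600.00) / 108000 ≈ 0.570.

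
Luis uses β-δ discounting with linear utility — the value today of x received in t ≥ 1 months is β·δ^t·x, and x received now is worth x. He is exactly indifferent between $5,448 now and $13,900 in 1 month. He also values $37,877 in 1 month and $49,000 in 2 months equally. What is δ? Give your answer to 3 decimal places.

δ ≈ 0.773

The second indifference involves only future payoffs, so β cancels: β·δ^1·37877 = β·δ^2·49000, giving δ = 37877/49000 = 0.77300.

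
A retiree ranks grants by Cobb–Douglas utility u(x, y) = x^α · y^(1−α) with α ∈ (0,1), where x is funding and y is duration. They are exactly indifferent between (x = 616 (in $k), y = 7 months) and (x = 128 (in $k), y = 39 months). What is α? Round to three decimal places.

α ≈ 0.522

Set the two utilities equal: 616^α·7^(1−α) = 128^α·39^(1−α).
(616/128)^α = (39/7)^(1−α); take logs: α·ln(616/128) = (1−α)·ln(39/7), i.e. α·1.571217 = (1−α)·1.717651.
With A = 1.571217 and B = 1.717651: α·A = (1−α)·B, so α = B/(A+B) = 1.717651/3.288868 ≈ 0.522.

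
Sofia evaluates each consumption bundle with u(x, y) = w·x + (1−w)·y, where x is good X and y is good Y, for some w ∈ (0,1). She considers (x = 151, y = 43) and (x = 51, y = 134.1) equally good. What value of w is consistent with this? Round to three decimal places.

Indifference: w·151 + (1−w)·43 = w·51 + (1−w)·134.1.
Rearranging, 100·w − 91.1·(1−w) = 0.
So w/(1−w) = 91.1/100 = 0.9110, giving w = 91.1/(100+91.1) = 0.477.

w = 0.477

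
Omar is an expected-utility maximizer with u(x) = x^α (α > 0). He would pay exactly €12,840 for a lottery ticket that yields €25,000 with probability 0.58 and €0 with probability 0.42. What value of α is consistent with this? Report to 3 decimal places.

α ≈ 0.818

EU(lottery) = 0.58·25000^α + 0.42·0 = 0.58·25000^α.
Setting u(12840) equal to that: 12840^α = 0.58·25000^α ⇒ (12840/25000)^α = 0.58.
α = ln(0.58) / ln(12840/25000) = -0.544727/-0.666311 ≈ 0.818.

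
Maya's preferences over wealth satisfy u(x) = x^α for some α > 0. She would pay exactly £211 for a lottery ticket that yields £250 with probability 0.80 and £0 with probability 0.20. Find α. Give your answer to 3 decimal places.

EU(lottery) = 0.80·250^α + 0.20·0 = 0.80·250^α.
Indifference: 211^α = 0.80·250^α, so (211/250)^α = 0.80.
Take logs: α = ln 0.80 / ln(211/250) ≈ 1.31568.

α ≈ 1.316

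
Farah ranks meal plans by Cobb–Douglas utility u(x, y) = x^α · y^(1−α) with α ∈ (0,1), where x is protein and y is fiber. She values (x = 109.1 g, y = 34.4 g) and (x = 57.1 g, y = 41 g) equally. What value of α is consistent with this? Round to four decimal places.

Indifference: 109.1^α · 34.4^(1−α) = 57.1^α · 41^(1−α).
(109.1/57.1)^α = (41/34.4)^(1−α); take logs: α·ln(109.1/57.1) = (1−α)·ln(41/34.4), i.e. α·0.6474608 = (1−α)·0.1755155.
With A = 0.6474608 and B = 0.1755155: α·A = (1−α)·B, so α = B/(A+B) = 0.1755155/0.8229763 ≈ 0.2133.

α ≈ 0.2133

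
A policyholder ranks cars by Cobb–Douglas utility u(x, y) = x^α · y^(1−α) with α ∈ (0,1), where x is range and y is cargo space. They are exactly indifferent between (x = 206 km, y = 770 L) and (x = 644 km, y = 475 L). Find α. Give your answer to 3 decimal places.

α ≈ 0.298

The Cobb–Douglas utilities coincide, so 206^α·770^(1−α) = 644^α·475^(1−α).
Taking logs: α·ln 206 + (1−α)·ln 770 = α·ln 644 + (1−α)·ln 475, i.e. α·-1.139823 = (1−α)·-0.483076.
With A = -1.139823 and B = -0.483076: α·A = (1−α)·B, so α = B/(A+B) = -0.483076/-1.622899 ≈ 0.298.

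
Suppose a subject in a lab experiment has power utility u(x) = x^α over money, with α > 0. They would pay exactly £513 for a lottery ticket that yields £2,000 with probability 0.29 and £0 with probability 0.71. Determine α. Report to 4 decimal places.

α ≈ 0.9098

EU(lottery) = 0.29·2000^α + 0.71·0 = 0.29·2000^α.
Indifference: 513^α = 0.29·2000^α, so (513/2000)^α = 0.29.
Taking logs: α·ln(513/2000) = ln(0.29), so α = -1.2378744 / -1.3606266 ≈ 0.9098.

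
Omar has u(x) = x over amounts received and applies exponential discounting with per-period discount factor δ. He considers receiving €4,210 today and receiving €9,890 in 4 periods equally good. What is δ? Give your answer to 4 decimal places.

δ ≈ 0.8077

Indifference means u(4210) = δ^4 · u(9890), so δ^4 = u(4210)/u(9890).
With u(x) = x: δ^4 = 4210/9890 = 0.42568.
So δ = 0.42568^(1/4) ≈ 0.8077.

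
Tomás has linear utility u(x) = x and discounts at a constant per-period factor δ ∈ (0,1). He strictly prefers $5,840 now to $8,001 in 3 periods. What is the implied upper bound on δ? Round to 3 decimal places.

The preference means 5840 > δ^3·8001.
So δ^3 < 5840/8001 = 0.72991; taking the cube root of both positive sides preserves the inequality.
δ < 0.72991^(1/3) = 0.900.

δ < 0.900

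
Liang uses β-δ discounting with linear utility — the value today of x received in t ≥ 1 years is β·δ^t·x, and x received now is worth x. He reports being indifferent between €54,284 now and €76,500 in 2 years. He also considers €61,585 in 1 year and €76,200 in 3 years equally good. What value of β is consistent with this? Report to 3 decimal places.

β ≈ 0.878

Both payoffs in the second observation are in the future, so β drops out: δ^1·61585 = δ^3·76200 ⇒ δ^2 = 61585/76200 = 0.80820, so δ = 0.89900.
Now use the now-vs-future pair: 54284 = β·δ^2·76500 gives β = 54284/(0.80820·76500) ≈ 0.878.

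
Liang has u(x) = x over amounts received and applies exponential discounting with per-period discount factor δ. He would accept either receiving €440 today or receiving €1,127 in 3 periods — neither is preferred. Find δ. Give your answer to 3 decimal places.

Equating discounted utilities: u(440) = δ^3·u(1127) ⇒ δ^3 = u(440)/u(1127).
With u(x) = x: δ^3 = 440/1127 = 0.39042.
Hence δ = (0.39042)^(1/3) = 0.73087.

δ ≈ 0.731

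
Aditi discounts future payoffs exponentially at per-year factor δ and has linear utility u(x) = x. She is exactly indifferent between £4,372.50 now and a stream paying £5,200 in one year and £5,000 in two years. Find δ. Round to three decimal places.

Present value of the stream is 5200·δ + 5000·δ². Indifference gives 5200δ + 5000δ² = 4372.50.
Rearranged: 5000δ² + 5200δ − 4372.50 = 0.
By the quadratic formula (taking the positive root), δ = (−5200 + √114490000.00) / 10000 ≈ 0.550.

δ ≈ 0.550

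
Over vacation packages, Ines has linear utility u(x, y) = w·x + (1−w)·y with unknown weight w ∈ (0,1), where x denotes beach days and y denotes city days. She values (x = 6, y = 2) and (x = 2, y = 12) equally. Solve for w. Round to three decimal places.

w = 0.714

Equating utilities: w·6 + (1−w)·2 = w·2 + (1−w)·12.
Collecting terms: w·4 = (1−w)·10.
The marginal rate of substitution is 10/4, so w = 10/(4+10) = 0.714.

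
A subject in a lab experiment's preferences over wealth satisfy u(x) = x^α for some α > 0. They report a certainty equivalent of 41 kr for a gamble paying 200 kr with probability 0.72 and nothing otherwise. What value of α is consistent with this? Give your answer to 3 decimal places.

The lottery's expected utility is 0.72·u(200) + 0.28·u(0) = 0.72·200^α (since u(0) = 0 for α > 0).
Indifference: 41^α = 0.72·200^α, so (41/200)^α = 0.72.
α = ln(0.72) / ln(41/200) = -0.328504/-1.584745 ≈ 0.207.

α ≈ 0.207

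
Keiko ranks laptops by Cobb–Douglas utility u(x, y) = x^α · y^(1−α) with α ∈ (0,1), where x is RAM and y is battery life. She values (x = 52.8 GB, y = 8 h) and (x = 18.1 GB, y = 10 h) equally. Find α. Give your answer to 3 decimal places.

Set the two utilities equal: 52.8^α·8^(1−α) = 18.1^α·10^(1−α).
Taking logs: α·ln 52.8 + (1−α)·ln 8 = α·ln 18.1 + (1−α)·ln 10, i.e. α·1.070599 = (1−α)·0.223144.
So α/(1−α) = (0.223144)/(1.070599) = 0.208429, and α = 0.208429/1.208429 ≈ 0.172.

α ≈ 0.172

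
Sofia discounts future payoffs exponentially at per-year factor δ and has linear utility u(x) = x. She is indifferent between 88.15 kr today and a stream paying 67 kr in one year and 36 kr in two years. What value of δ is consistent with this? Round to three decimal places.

δ ≈ 0.890

Present value of the stream is 67·δ + 36·δ². Indifference gives 67δ + 36δ² = 88.15.
Rearranged: 36δ² + 67δ − 88.15 = 0.
The positive root is δ = [−67 + √(67² + 4·36·88.15)] / (2·36) = (−67 + 131.082)/72 ≈ 0.890.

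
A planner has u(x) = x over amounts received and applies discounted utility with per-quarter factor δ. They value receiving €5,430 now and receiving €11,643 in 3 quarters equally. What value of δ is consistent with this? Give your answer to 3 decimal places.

δ ≈ 0.775

The payoff in 3 quarters is discounted by δ^3, so u(5430) = δ^3·u(11643) and δ^3 = u(5430)/u(11643).
With u(x) = x: δ^3 = 5430/11643 = 0.46637.
So δ = 0.46637^(1/3) ≈ 0.775.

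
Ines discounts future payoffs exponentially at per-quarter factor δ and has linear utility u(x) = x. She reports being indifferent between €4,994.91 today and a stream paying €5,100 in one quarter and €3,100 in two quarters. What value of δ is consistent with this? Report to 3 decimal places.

Present value of the stream is 5100·δ + 3100·δ². Indifference gives 5100δ + 3100δ² = 4994.91.
Rearranged: 3100δ² + 5100δ − 4994.91 = 0.
δ = (−5100 + √(5100² + 4·3100·4994.91)) / (2·3100) = (−5100 + √87946884.00) / 6200 ≈ 0.690.

δ ≈ 0.690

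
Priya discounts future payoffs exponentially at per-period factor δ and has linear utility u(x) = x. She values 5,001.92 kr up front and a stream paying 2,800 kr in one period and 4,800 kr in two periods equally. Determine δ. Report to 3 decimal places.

Equating present values: 5001.92 = 2800δ + 4800δ².
Rearranged: 4800δ² + 2800δ − 5001.92 = 0.
The positive root is δ = [−2800 + √(2800² + 4·4800·5001.92)] / (2·4800) = (−2800 + 10192.000)/9600 ≈ 0.770.

δ ≈ 0.770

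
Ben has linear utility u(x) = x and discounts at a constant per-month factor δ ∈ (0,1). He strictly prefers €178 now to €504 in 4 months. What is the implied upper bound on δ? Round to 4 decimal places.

Under u(x) = x this choice says 178 > δ^4·504.
So δ^4 < 178/504 = 0.35317; taking the 4th root of both positive sides preserves the inequality.
δ < 0.35317^(1/4) = 0.7709.

δ < 0.7709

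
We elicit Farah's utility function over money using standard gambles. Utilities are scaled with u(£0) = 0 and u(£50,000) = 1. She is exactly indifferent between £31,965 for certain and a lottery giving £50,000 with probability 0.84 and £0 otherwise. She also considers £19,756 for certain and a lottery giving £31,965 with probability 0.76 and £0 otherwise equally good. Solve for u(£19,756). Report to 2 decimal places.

First, u(£31,965) = 0.84·u(£50,000) + 0.16·u(£0) = 0.84.
Then u(£19,756) = 0.76·u(£31,965) + 0.24·u(£0) = 0.76·0.84 + 0.24·0.00 = 0.6384.

0.64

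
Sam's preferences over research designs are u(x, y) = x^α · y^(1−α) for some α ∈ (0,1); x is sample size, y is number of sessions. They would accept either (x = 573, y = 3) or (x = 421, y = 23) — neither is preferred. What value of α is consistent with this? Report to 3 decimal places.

Indifference: 573^α · 3^(1−α) = 421^α · 23^(1−α).
Taking logs: α·ln 573 + (1−α)·ln 3 = α·ln 421 + (1−α)·ln 23, i.e. α·0.308253 = (1−α)·2.036882.
With A = 0.308253 and B = 2.036882: α·A = (1−α)·B, so α = B/(A+B) = 2.036882/2.345135 ≈ 0.869.

α ≈ 0.869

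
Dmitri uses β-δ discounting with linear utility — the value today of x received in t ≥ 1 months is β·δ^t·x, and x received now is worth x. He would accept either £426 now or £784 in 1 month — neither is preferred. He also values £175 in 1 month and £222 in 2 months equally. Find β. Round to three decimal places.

β ≈ 0.689

Both payoffs in the second observation are in the future, so β drops out: δ^1·175 = δ^2·222 ⇒ δ = 175/222 = 0.78829.
Now use the now-vs-future pair: 426 = β·δ·784 gives β = 426/(0.78829·784) ≈ 0.689.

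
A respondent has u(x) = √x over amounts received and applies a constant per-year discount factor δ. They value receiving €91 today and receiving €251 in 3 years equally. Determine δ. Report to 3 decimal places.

δ ≈ 0.844

The payoff in 3 years is discounted by δ^3, so u(91) = δ^3·u(251) and δ^3 = u(91)/u(251).
Since u(x) = √x, δ^3 = √(91/251) = 0.60212.
Hence δ = (0.60212)^(1/3) = 0.84443.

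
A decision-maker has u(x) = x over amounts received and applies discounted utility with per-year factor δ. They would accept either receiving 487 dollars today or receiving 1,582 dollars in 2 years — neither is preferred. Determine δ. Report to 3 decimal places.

The payoff in 2 years is discounted by δ^2, so u(487) = δ^2·u(1582) and δ^2 = u(487)/u(1582).
With u(x) = x: δ^2 = 487/1582 = 0.30784.
So δ = 0.30784^(1/2) ≈ 0.555.

δ ≈ 0.555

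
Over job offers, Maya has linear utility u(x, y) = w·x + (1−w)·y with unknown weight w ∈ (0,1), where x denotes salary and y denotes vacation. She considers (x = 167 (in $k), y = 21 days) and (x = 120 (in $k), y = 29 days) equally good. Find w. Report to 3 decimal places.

w = 0.145

Equating utilities: w·167 + (1−w)·21 = w·120 + (1−w)·29.
Rearranging, 47·w − 8·(1−w) = 0.
The marginal rate of substitution is 8/47, so w = 8/(47+8) = 0.145.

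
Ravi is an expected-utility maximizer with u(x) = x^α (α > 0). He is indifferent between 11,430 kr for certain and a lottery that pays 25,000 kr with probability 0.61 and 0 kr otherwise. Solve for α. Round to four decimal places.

α ≈ 0.6316

EU(lottery) = 0.61·25000^α + 0.39·0 = 0.61·25000^α.
Indifference: 11430^α = 0.61·25000^α, so (11430/25000)^α = 0.61.
Taking logs: α·ln(11430/25000) = ln(0.61), so α = -0.4942963 / -0.7826343 ≈ 0.6316.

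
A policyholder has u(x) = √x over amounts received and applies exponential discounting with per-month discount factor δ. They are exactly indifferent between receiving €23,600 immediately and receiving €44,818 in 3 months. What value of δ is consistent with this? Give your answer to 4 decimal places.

Equating discounted utilities: u(23600) = δ^3·u(44818) ⇒ δ^3 = u(23600)/u(44818).
With u(x) = √x: δ^3 = √23600/√44818 = √(23600/44818) = 0.72565.
So δ = 0.72565^(1/3) ≈ 0.8986.

δ ≈ 0.8986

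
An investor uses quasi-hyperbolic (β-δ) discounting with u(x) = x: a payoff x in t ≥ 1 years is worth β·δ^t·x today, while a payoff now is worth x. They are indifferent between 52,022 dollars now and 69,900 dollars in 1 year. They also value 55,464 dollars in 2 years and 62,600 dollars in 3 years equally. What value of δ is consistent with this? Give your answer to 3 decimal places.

δ ≈ 0.886

From the later pair, β·δ^2·55464 = β·δ^3·62600; dividing through, δ = 55464/62600 = 0.88601.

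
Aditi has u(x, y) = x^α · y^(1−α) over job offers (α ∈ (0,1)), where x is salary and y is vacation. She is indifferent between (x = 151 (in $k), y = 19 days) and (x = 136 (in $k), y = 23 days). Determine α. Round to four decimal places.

α ≈ 0.6462

Indifference: 151^α · 19^(1−α) = 136^α · 23^(1−α).
Taking logs: α·ln 151 + (1−α)·ln 19 = α·ln 136 + (1−α)·ln 23, i.e. α·0.1046250 = (1−α)·0.1910552.
With A = 0.1046250 and B = 0.1910552: α·A = (1−α)·B, so α = B/(A+B) = 0.1910552/0.2956802 ≈ 0.6462.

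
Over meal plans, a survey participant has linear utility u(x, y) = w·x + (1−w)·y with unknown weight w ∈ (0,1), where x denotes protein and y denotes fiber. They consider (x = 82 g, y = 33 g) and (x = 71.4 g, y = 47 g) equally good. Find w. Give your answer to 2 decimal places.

w = 0.57

u(82,33) = u(71.4,47) means w·82 + (1−w)·33 = w·71.4 + (1−w)·47.
Collecting terms: w·10.6 = (1−w)·14.
Hence w = 14/(10.6+14) = 14/24.6 = 0.57.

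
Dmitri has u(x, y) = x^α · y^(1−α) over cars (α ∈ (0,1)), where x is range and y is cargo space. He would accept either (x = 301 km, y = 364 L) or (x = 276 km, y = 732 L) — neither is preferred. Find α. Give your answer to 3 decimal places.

α ≈ 0.890

Set the two utilities equal: 301^α·364^(1−α) = 276^α·732^(1−α).
Rearrange to (301/276)^α = (732/364)^(1−α) and take logs: α·0.086709 = (1−α)·0.698627.
With A = 0.086709 and B = 0.698627: α·A = (1−α)·B, so α = B/(A+B) = 0.698627/0.785336 ≈ 0.890.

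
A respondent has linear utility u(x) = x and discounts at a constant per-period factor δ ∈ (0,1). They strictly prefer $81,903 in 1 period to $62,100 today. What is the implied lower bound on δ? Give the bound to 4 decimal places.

Comparing present values: 62100 < δ·81903.
Dividing through by 81903 gives δ > 0.75821.

δ > 0.7582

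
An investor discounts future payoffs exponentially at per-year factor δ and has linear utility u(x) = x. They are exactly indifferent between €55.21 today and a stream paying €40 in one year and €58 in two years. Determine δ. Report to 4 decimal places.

Present value of the stream is 40·δ + 58·δ². Indifference gives 40δ + 58δ² = 55.21.
So 58δ² + 40δ − 55.21 = 0.
δ = (−40 + √(40² + 4·58·55.21)) / (2·58) = (−40 + √14408.72) / 116 ≈ 0.6900.

δ ≈ 0.6900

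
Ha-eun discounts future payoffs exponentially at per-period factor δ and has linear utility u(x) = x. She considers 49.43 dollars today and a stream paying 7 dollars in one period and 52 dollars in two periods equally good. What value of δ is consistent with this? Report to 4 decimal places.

δ ≈ 0.9100

The stream is worth 7δ + 52δ² today, so 7δ + 52δ² = 49.43.
That is, 52δ² + 7δ − 49.43 = 0, a quadratic in δ.
By the quadratic formula (taking the positive root), δ = (−7 + √10330.44) / 104 ≈ 0.9100.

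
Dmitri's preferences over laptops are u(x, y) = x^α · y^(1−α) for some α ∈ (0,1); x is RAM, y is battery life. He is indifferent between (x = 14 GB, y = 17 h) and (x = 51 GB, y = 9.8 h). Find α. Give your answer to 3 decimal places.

Set the two utilities equal: 14^α·17^(1−α) = 51^α·9.8^(1−α).
(14/51)^α = (9.8/17)^(1−α); take logs: α·ln(14/51) = (1−α)·ln(9.8/17), i.e. α·-1.292768 = (1−α)·-0.550831.
Thus α·(-1.843599) = -0.550831, so α = -0.550831/-1.843599 ≈ 0.299.

α ≈ 0.299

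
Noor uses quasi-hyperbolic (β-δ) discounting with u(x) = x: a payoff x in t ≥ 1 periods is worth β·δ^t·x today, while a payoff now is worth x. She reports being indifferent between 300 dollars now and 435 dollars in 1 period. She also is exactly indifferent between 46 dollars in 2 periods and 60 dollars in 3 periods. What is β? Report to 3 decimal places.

Both payoffs in the second observation are in the future, so β drops out: δ^2·46 = δ^3·60 ⇒ δ = 46/60 = 0.76667.
The first indifference: 300 = β·δ·435, so β = 300/(δ·435) = 300/(0.76667·435) ≈ 0.900.

β ≈ 0.900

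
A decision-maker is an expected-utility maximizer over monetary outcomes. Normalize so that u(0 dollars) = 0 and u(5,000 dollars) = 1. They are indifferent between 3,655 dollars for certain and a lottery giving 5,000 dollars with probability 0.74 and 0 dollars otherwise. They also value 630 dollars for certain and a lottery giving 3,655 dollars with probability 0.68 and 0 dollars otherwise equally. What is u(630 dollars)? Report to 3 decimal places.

First, u(3,655 dollars) = 0.74·u(5,000 dollars) + 0.26·u(0 dollars) = 0.74.
Then u(630 dollars) = 0.68·u(3,655 dollars) + 0.32·u(0 dollars) = 0.68·0.74 + 0.32·0.00 = 0.5032.

0.503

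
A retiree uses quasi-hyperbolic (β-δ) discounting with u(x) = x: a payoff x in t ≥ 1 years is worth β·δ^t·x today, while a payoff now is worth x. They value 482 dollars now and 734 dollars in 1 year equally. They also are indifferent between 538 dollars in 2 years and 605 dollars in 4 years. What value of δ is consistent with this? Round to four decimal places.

From the later pair, β·δ^2·538 = β·δ^4·605; dividing through, δ^2 = 538/605 = 0.88926, so δ = 0.94300.

δ ≈ 0.9430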